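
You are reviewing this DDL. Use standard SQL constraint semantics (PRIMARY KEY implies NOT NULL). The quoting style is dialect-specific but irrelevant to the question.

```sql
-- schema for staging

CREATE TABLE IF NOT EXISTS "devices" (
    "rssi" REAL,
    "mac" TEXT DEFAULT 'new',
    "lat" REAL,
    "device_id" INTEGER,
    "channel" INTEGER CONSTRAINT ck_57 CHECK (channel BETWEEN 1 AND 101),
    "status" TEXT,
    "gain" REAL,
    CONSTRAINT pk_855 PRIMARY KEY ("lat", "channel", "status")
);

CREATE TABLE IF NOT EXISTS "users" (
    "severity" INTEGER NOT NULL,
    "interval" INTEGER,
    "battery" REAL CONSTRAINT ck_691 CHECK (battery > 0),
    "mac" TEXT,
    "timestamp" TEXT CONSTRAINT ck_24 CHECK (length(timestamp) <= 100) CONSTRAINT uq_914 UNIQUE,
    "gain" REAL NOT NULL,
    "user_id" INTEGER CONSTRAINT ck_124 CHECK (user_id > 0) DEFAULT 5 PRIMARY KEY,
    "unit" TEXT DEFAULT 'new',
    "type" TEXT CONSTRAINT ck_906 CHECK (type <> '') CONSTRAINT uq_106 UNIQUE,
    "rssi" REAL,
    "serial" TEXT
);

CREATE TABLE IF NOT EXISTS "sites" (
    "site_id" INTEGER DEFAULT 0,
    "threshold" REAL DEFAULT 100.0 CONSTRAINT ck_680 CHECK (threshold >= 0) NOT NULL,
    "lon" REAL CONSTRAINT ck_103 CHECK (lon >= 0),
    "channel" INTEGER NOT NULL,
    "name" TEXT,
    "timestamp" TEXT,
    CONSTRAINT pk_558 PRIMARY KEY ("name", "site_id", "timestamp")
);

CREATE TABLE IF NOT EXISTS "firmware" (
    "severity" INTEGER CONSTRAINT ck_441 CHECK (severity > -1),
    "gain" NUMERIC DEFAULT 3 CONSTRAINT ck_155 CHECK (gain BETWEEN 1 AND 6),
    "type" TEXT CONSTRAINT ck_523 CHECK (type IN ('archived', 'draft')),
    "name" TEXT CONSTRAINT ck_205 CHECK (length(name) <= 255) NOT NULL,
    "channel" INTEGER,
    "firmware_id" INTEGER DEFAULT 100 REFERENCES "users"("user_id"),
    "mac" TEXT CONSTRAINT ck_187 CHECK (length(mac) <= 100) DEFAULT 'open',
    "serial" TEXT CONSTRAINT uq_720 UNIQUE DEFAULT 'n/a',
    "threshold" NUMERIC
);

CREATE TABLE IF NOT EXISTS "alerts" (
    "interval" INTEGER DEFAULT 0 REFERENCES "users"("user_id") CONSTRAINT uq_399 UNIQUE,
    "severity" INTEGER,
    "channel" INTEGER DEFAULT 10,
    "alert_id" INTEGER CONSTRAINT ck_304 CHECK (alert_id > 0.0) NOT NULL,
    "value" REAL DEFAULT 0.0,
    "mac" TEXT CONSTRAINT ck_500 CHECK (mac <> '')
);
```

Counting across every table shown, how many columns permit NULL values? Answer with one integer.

26

devices: 4 nullable (rssi, mac, device_id, gain — PK (lat, channel, status) and explicit NOT NULL columns excluded).
users: 8 nullable (interval, battery, mac, timestamp, unit, type, rssi, serial — PK (user_id) and explicit NOT NULL columns excluded).
sites: 1 nullable (lon — PK (name, site_id, timestamp) and explicit NOT NULL columns excluded).
firmware: 8 nullable (severity, gain, type, channel, firmware_id, mac, serial, threshold — PK none and explicit NOT NULL columns excluded).
alerts: 5 nullable (interval, severity, channel, value, mac — PK none and explicit NOT NULL columns excluded).
Total: 4 + 8 + 1 + 8 + 5 = 26.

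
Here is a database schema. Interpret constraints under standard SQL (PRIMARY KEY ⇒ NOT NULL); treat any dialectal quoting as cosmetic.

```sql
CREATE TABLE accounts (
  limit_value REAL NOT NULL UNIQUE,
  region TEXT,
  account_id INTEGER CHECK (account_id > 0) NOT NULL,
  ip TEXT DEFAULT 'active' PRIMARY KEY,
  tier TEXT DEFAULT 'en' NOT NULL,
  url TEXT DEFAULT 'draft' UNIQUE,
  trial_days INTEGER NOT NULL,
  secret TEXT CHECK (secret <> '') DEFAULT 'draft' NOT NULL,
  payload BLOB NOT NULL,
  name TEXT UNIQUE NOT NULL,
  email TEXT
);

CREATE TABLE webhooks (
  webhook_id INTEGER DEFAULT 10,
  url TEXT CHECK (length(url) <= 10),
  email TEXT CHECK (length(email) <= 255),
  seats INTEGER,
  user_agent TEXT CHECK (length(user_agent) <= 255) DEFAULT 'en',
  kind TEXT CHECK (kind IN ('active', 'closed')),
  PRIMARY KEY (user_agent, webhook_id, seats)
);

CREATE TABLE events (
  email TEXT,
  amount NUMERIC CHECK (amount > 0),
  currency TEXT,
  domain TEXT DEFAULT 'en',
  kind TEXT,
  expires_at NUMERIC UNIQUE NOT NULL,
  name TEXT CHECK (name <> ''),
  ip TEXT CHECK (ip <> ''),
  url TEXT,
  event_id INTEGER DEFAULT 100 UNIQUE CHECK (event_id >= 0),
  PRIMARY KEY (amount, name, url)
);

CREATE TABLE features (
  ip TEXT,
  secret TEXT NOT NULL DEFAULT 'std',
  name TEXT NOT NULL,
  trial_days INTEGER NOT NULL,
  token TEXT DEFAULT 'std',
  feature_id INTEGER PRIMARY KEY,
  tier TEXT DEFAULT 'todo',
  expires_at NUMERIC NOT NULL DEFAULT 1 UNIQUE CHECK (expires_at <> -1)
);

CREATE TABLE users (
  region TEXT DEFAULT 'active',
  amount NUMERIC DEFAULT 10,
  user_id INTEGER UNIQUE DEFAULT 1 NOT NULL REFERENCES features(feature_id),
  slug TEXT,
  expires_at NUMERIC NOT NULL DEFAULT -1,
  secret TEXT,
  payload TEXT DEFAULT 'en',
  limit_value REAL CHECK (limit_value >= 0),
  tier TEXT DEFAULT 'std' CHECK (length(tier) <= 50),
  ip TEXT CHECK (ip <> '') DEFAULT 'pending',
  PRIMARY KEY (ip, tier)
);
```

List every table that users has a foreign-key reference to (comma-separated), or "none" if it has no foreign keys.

features

- user_id REFERENCES features(feature_id).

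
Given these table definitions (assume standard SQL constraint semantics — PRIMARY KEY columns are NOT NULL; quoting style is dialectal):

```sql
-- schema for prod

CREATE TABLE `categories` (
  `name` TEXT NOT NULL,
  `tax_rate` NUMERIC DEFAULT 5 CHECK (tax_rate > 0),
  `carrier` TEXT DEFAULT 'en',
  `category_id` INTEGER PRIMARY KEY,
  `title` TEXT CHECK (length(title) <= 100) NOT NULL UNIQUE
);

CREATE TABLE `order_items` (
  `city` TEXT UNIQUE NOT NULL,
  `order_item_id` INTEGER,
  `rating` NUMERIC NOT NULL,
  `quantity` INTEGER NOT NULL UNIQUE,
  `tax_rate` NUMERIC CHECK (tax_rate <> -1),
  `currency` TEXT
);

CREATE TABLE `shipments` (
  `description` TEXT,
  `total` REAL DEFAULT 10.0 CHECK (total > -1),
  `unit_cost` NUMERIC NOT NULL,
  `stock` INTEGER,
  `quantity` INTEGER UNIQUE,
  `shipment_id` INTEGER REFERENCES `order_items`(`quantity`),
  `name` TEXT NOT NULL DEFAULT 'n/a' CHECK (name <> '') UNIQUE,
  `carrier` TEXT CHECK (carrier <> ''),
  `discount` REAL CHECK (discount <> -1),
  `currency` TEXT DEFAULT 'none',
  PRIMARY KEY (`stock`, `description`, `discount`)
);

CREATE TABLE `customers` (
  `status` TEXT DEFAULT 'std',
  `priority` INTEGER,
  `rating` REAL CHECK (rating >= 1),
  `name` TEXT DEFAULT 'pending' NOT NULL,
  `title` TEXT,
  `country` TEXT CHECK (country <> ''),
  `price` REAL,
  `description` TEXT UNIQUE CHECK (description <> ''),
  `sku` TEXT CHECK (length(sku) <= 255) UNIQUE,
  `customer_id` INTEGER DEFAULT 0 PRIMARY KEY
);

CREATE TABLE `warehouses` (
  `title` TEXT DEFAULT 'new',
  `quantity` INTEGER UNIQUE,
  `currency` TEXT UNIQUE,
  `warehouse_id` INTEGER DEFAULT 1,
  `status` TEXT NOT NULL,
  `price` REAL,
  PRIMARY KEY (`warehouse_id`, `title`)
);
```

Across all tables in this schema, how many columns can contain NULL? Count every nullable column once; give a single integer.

categories: 2 nullable (tax_rate, carrier — PK (category_id) and explicit NOT NULL columns excluded).
order_items: 3 nullable (order_item_id, tax_rate, currency — PK none and explicit NOT NULL columns excluded).
shipments: 5 nullable (total, quantity, shipment_id, carrier, currency — PK (stock, description, discount) and explicit NOT NULL columns excluded).
customers: 8 nullable (status, priority, rating, title, country, price, description, sku — PK (customer_id) and explicit NOT NULL columns excluded).
warehouses: 3 nullable (quantity, currency, price — PK (warehouse_id, title) and explicit NOT NULL columns excluded).
Total: 2 + 3 + 5 + 8 + 3 = 21.

21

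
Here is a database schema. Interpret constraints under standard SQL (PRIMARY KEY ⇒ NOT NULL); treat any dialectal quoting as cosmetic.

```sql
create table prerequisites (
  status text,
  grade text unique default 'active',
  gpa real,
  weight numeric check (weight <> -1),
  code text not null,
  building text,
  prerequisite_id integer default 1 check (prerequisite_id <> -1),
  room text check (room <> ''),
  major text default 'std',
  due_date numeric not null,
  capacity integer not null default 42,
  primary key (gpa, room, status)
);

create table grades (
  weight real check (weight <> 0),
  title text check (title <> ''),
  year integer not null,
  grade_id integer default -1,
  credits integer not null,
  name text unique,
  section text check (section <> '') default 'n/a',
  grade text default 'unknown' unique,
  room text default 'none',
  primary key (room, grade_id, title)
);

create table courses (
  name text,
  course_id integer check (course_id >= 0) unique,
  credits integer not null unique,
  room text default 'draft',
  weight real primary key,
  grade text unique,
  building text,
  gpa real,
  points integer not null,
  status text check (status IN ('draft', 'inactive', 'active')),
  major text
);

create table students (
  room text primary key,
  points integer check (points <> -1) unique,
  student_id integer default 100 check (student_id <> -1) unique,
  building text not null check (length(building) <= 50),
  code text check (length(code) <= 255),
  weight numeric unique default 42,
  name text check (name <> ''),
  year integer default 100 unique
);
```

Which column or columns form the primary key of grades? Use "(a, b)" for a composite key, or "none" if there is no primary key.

A table-level PRIMARY KEY clause names 3 columns: room, grade_id, title.
This is a composite key — the combination is unique, not each column individually.

(room, grade_id, title)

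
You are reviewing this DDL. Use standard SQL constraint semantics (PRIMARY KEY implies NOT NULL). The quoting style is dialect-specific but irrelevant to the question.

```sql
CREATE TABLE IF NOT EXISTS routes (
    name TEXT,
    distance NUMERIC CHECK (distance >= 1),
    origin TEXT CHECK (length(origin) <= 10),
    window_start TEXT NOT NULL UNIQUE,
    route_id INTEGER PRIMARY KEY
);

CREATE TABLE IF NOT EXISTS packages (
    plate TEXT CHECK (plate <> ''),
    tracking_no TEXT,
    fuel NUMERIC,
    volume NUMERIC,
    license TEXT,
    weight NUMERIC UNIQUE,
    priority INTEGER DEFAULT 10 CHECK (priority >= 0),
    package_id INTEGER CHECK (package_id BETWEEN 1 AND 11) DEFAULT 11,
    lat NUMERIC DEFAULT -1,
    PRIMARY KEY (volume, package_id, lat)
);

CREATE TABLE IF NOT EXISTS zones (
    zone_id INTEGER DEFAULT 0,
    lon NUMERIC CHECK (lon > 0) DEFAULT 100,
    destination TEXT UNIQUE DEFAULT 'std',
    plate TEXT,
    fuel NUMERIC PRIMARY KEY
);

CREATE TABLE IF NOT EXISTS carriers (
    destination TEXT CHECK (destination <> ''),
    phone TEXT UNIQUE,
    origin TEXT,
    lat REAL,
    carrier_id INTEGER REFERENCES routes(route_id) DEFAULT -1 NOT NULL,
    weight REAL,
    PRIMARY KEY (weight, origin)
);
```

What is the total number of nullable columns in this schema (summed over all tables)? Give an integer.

16

routes: 3 nullable (name, distance, origin — PK (route_id) and explicit NOT NULL columns excluded).
packages: 6 nullable (plate, tracking_no, fuel, license, weight, priority — PK (volume, package_id, lat) and explicit NOT NULL columns excluded).
zones: 4 nullable (zone_id, lon, destination, plate — PK (fuel) and explicit NOT NULL columns excluded).
carriers: 3 nullable (destination, phone, lat — PK (weight, origin) and explicit NOT NULL columns excluded).
Total: 3 + 6 + 4 + 3 = 16.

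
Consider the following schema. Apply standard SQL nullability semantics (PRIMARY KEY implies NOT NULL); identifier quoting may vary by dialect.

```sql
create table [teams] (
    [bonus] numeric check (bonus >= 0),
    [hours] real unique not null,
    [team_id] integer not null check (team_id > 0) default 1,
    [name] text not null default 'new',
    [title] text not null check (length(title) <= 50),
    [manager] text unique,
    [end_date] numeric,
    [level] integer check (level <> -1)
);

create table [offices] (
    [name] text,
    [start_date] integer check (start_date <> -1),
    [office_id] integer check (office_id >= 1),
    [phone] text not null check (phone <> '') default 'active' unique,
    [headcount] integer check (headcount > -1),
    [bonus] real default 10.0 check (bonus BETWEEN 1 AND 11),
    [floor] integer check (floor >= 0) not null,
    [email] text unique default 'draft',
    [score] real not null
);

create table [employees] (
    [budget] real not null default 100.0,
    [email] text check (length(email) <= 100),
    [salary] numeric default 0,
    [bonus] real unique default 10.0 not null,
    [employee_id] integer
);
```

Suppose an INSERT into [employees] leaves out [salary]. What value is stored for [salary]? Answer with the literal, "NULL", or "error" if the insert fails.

salary has an explicit DEFAULT 0.
When the column is omitted from an INSERT, that default is used.

0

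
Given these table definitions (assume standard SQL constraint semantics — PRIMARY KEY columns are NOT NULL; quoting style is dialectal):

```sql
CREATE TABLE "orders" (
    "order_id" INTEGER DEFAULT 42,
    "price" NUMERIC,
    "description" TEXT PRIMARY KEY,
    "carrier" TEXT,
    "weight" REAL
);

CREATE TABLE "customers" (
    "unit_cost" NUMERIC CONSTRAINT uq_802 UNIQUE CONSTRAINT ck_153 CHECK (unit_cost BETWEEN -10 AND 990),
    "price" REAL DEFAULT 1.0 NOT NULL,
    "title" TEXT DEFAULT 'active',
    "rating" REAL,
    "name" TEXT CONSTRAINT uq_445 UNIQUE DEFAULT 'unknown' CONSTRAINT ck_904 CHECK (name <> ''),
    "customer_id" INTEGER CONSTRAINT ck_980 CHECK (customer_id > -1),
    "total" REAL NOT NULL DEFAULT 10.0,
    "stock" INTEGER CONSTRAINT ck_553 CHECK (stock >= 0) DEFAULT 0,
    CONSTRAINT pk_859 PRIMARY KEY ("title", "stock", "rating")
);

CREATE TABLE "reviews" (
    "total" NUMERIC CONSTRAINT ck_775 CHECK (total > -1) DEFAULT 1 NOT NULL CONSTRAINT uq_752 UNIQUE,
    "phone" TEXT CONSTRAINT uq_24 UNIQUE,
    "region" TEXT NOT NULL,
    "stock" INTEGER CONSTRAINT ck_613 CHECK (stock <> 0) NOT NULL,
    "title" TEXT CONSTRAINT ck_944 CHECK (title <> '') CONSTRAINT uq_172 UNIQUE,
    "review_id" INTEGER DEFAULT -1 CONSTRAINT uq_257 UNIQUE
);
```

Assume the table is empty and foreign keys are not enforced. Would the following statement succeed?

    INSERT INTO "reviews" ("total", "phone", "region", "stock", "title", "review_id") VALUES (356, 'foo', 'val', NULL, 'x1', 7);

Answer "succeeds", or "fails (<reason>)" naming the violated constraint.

fails (NOT NULL on stock)

stock is explicitly set to NULL, but stock is declared NOT NULL.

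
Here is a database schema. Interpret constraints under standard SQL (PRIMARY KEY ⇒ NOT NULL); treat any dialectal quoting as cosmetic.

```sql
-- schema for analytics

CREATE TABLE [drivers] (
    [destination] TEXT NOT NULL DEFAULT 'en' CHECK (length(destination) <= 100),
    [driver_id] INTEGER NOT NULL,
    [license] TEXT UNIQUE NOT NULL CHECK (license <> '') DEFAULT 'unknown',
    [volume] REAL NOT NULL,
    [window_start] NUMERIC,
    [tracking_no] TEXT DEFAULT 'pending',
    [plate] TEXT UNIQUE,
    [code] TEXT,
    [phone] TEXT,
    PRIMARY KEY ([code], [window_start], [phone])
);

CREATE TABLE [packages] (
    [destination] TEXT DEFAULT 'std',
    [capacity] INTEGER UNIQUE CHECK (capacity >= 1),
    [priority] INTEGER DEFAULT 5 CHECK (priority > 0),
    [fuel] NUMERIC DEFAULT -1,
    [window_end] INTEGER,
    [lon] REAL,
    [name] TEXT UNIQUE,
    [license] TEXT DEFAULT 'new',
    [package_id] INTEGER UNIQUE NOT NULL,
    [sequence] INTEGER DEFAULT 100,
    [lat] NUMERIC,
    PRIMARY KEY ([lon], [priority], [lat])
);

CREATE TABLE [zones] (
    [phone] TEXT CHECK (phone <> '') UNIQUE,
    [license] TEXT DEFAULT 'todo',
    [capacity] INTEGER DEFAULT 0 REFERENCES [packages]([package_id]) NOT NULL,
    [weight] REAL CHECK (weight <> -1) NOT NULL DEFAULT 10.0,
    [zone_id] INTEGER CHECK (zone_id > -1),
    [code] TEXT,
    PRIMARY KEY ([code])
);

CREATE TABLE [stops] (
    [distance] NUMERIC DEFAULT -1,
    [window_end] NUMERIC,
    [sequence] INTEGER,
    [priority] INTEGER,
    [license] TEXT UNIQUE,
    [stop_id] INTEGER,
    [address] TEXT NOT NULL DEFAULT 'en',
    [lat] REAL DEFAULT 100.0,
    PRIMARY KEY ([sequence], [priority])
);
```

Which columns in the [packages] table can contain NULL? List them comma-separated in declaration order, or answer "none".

- destination: DEFAULT only fills an omitted column; an explicit NULL is still allowed → nullable.
- capacity: CHECK does not forbid NULL (a CHECK constraint passes when its expression is NULL) → nullable.
- priority: part of the PRIMARY KEY, which implies NOT NULL → not nullable.
- fuel: DEFAULT only fills an omitted column; an explicit NULL is still allowed → nullable.
- window_end: no NOT NULL constraint applies → nullable.
- lon: part of the PRIMARY KEY, which implies NOT NULL → not nullable.
- name: UNIQUE does not imply NOT NULL → nullable.
- license: DEFAULT only fills an omitted column; an explicit NULL is still allowed → nullable.
- package_id: declared NOT NULL → not nullable.
- sequence: DEFAULT only fills an omitted column; an explicit NULL is still allowed → nullable.
- lat: part of the PRIMARY KEY, which implies NOT NULL → not nullable.

destination, capacity, fuel, window_end, name, license, sequence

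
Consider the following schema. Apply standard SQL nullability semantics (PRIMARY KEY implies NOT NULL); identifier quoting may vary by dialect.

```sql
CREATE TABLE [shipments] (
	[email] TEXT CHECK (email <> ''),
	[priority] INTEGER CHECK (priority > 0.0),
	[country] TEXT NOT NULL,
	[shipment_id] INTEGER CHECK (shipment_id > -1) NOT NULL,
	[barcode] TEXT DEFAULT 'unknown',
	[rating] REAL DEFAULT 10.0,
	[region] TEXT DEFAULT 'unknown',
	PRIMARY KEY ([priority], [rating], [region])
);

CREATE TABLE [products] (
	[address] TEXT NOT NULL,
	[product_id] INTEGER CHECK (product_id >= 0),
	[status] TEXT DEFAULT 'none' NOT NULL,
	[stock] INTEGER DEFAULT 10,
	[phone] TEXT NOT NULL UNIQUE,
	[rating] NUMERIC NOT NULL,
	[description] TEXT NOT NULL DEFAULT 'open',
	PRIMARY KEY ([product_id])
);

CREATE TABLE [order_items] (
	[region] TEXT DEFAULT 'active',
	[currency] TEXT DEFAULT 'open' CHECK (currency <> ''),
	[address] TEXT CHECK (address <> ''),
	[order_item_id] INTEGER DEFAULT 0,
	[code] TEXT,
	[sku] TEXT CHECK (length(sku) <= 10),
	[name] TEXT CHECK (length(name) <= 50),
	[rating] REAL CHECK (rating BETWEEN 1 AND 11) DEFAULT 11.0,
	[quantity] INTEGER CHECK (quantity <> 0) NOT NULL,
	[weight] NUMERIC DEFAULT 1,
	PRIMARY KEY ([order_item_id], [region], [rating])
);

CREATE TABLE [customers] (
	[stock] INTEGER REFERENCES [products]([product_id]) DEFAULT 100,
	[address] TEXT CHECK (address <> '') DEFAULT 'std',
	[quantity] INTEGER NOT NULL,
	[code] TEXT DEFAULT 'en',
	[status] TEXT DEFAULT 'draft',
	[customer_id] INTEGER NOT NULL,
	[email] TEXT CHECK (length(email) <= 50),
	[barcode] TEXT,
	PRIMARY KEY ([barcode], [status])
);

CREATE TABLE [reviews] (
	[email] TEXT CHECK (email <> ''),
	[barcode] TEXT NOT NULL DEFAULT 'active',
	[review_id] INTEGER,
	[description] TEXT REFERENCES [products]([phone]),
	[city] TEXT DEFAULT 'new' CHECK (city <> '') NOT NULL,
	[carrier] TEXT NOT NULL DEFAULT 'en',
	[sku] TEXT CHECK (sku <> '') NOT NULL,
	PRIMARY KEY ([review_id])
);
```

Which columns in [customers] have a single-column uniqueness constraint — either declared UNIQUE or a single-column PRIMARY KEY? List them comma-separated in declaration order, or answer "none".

none

- stock: no UNIQUE or single-column PK constraint.
- address: no UNIQUE or single-column PK constraint.
- quantity: no UNIQUE or single-column PK constraint.
- code: no UNIQUE or single-column PK constraint.
- status: part of a composite PRIMARY KEY — only the tuple is unique, not this column on its own.
- customer_id: no UNIQUE or single-column PK constraint.
- email: no UNIQUE or single-column PK constraint.
- barcode: part of a composite PRIMARY KEY — only the tuple is unique, not this column on its own.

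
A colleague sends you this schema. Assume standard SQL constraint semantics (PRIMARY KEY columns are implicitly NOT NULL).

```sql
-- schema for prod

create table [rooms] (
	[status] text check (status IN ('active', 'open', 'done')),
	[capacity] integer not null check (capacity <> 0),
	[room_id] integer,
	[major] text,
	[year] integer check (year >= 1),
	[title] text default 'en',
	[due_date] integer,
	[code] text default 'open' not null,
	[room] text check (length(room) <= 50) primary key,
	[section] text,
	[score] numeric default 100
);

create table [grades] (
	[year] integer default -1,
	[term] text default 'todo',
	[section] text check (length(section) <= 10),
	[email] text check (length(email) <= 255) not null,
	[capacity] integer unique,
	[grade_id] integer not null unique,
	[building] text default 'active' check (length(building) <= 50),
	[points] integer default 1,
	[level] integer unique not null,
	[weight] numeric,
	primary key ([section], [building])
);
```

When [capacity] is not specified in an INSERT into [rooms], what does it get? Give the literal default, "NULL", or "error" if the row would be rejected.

error

capacity has no DEFAULT clause.
Omitting it would insert NULL, but it is declared NOT NULL, so the INSERT fails.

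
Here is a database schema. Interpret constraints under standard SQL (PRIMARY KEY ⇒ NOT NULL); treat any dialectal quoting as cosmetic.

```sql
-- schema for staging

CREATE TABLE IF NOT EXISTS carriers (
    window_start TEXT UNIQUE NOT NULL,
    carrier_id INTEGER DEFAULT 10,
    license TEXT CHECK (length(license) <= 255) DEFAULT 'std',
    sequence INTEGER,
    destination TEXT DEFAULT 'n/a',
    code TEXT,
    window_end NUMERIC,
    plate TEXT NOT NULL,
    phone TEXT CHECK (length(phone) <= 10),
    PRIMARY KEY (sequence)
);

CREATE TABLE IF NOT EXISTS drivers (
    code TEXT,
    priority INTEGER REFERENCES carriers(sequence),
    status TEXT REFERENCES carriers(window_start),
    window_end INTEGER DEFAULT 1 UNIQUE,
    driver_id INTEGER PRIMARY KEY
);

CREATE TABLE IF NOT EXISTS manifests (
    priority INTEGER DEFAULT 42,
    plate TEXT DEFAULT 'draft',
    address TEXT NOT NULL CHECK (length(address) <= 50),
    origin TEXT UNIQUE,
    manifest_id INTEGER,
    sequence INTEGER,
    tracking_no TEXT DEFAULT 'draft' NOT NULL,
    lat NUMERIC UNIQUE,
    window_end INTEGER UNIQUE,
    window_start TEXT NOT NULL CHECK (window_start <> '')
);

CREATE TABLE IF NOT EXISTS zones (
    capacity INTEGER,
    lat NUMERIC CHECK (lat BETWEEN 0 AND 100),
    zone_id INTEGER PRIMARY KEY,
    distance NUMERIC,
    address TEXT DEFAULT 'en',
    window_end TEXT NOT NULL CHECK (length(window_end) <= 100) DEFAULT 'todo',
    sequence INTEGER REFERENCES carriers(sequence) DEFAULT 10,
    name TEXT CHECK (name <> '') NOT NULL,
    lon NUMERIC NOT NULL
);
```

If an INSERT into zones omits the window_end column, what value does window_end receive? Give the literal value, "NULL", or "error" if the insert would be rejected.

'todo'

window_end has an explicit DEFAULT 'todo'.
When the column is omitted from an INSERT, that default is used.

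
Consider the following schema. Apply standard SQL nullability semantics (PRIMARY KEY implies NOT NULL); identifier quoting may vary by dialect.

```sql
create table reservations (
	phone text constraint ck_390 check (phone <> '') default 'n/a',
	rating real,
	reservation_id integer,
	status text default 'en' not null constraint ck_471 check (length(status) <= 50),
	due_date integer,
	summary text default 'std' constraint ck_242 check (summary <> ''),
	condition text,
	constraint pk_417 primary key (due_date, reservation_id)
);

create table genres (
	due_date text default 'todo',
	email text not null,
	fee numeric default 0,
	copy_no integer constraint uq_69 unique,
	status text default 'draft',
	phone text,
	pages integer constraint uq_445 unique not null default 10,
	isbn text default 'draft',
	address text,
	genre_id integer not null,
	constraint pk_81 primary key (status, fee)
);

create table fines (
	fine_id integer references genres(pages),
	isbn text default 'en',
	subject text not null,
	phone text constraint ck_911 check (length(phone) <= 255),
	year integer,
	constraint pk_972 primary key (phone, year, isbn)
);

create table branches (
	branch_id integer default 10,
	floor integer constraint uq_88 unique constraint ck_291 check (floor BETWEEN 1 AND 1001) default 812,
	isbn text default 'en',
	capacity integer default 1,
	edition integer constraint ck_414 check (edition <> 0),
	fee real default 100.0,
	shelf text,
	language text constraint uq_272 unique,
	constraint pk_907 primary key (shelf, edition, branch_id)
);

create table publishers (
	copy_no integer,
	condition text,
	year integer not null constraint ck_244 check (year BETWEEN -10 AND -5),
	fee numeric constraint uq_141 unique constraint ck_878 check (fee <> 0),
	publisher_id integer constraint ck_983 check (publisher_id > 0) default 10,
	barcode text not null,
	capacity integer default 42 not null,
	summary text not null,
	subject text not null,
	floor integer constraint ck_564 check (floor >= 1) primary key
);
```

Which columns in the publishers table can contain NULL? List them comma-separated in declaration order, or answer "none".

- copy_no: no NOT NULL constraint applies → nullable.
- condition: no NOT NULL constraint applies → nullable.
- year: declared NOT NULL → not nullable.
- fee: CHECK does not forbid NULL (a CHECK constraint passes when its expression is NULL) → nullable.
- publisher_id: CHECK does not forbid NULL (a CHECK constraint passes when its expression is NULL) → nullable.
- barcode: declared NOT NULL → not nullable.
- capacity: declared NOT NULL → not nullable.
- summary: declared NOT NULL → not nullable.
- subject: declared NOT NULL → not nullable.
- floor: part of the PRIMARY KEY, which implies NOT NULL → not nullable.

copy_no, condition, fee, publisher_id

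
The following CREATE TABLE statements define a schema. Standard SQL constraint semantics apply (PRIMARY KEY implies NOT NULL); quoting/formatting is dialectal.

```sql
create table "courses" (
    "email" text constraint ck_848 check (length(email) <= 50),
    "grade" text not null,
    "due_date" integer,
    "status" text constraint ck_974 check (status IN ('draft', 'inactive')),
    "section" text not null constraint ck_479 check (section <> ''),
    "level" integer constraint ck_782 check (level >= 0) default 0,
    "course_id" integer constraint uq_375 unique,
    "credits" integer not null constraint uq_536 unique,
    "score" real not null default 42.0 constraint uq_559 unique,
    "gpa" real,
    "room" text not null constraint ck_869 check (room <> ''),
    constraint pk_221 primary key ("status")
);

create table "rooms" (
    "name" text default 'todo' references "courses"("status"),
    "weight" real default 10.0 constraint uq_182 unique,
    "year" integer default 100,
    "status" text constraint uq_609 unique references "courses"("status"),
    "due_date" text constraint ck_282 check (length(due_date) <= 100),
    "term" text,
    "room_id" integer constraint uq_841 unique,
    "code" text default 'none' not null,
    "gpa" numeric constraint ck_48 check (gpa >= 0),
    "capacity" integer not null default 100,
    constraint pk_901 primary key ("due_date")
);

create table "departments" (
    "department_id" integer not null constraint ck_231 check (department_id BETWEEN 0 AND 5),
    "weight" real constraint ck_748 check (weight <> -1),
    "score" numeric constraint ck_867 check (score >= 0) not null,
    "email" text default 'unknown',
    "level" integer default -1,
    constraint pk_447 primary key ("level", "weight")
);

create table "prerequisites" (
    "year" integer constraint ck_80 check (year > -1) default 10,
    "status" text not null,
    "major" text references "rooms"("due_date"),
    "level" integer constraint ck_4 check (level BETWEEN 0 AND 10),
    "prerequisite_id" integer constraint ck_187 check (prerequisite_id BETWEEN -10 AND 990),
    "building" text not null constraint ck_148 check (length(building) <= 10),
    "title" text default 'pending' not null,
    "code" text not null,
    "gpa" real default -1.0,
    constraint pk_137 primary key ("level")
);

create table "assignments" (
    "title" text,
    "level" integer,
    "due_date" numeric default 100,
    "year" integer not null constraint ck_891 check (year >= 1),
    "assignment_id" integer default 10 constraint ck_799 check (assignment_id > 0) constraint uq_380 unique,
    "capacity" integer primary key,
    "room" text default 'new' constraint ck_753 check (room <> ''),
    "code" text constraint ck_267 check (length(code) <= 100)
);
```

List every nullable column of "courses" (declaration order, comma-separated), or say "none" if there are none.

- email: CHECK does not forbid NULL (a CHECK constraint passes when its expression is NULL) → nullable.
- grade: declared NOT NULL → not nullable.
- due_date: no NOT NULL constraint applies → nullable.
- status: part of the PRIMARY KEY, which implies NOT NULL → not nullable.
- section: declared NOT NULL → not nullable.
- level: CHECK does not forbid NULL (a CHECK constraint passes when its expression is NULL) → nullable.
- course_id: UNIQUE does not imply NOT NULL → nullable.
- credits: declared NOT NULL → not nullable.
- score: declared NOT NULL → not nullable.
- gpa: no NOT NULL constraint applies → nullable.
- room: declared NOT NULL → not nullable.

email, due_date, level, course_id, gpa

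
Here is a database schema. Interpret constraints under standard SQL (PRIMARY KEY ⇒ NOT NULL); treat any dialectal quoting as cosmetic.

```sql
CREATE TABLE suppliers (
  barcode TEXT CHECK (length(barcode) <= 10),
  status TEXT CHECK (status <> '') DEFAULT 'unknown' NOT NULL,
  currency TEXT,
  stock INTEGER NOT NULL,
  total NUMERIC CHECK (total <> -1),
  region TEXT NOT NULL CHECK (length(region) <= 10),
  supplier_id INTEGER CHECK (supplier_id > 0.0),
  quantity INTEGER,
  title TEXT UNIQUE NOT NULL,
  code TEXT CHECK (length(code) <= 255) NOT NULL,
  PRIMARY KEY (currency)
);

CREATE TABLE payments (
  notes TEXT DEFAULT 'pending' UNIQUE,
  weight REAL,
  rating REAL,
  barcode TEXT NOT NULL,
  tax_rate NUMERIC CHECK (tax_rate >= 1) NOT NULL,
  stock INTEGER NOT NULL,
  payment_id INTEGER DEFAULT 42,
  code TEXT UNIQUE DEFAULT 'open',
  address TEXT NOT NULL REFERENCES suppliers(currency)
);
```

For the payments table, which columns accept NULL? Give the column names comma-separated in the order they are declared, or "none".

notes, weight, rating, payment_id, code

- notes: UNIQUE does not imply NOT NULL → nullable.
- weight: no NOT NULL constraint applies → nullable.
- rating: no NOT NULL constraint applies → nullable.
- barcode: declared NOT NULL → not nullable.
- tax_rate: declared NOT NULL → not nullable.
- stock: declared NOT NULL → not nullable.
- payment_id: DEFAULT only fills an omitted column; an explicit NULL is still allowed → nullable.
- code: UNIQUE does not imply NOT NULL → nullable.
- address: declared NOT NULL → not nullable.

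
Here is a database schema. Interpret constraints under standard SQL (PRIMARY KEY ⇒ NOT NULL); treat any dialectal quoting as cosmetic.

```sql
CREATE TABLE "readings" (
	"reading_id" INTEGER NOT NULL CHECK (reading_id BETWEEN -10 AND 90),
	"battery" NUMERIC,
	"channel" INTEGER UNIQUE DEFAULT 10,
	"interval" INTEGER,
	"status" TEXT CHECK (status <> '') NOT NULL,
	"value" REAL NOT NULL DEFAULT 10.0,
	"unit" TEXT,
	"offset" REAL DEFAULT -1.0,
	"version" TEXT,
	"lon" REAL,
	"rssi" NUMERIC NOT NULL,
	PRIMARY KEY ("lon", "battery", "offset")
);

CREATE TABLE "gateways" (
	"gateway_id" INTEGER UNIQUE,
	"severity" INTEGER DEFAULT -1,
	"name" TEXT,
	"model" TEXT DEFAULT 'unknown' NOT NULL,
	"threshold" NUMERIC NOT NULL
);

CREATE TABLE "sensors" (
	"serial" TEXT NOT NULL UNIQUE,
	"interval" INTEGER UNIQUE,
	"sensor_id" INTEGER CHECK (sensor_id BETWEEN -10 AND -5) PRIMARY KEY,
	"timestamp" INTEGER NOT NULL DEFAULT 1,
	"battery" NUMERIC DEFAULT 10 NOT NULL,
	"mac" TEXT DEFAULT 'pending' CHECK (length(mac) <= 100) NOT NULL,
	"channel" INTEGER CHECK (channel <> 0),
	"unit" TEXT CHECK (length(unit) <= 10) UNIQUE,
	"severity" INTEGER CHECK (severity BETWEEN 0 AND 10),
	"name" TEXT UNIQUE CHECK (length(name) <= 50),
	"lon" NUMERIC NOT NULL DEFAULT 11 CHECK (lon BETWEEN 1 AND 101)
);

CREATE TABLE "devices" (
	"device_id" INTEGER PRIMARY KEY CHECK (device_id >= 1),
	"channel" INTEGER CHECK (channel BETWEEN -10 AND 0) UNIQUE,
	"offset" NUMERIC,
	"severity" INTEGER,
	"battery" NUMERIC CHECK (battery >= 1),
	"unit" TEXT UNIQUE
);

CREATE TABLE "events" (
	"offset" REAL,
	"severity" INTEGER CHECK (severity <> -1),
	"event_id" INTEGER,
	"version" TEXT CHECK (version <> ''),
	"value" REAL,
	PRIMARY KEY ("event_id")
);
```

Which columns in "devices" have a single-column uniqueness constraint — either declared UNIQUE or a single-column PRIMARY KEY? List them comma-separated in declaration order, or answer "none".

- device_id: single-column PRIMARY KEY → unique.
- channel: declared UNIQUE → unique.
- offset: no UNIQUE or single-column PK constraint.
- severity: no UNIQUE or single-column PK constraint.
- battery: no UNIQUE or single-column PK constraint.
- unit: declared UNIQUE → unique.

device_id, channel, unit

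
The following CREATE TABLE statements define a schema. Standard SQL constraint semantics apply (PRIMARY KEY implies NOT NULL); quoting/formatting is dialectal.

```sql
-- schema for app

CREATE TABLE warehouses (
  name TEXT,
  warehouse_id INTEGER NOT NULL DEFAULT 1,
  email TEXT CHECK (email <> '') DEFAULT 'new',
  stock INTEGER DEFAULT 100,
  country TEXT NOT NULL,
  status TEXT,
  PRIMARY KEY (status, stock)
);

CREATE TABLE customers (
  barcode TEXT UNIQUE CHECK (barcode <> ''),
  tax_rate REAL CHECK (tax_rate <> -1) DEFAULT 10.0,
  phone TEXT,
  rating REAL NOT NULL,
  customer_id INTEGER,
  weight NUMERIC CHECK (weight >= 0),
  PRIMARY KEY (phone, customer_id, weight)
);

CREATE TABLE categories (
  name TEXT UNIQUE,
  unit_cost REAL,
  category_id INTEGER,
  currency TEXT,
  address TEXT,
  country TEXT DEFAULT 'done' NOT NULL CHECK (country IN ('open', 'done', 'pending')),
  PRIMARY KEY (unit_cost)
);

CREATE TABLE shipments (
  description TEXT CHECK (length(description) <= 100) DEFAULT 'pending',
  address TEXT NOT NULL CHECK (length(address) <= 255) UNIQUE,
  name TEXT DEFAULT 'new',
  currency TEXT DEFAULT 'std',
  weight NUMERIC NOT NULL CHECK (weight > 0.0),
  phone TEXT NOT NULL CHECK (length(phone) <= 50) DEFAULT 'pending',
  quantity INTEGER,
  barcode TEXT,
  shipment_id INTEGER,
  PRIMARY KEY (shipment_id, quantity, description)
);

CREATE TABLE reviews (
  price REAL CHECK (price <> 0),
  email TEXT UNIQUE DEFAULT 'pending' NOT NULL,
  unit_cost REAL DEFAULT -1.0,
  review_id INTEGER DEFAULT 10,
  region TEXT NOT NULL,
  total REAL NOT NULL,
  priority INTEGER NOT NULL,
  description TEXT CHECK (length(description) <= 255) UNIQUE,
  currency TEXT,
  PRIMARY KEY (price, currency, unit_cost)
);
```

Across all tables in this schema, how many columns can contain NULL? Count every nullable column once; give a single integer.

warehouses: 2 nullable (name, email — PK (status, stock) and explicit NOT NULL columns excluded).
customers: 2 nullable (barcode, tax_rate — PK (phone, customer_id, weight) and explicit NOT NULL columns excluded).
categories: 4 nullable (name, category_id, currency, address — PK (unit_cost) and explicit NOT NULL columns excluded).
shipments: 3 nullable (name, currency, barcode — PK (shipment_id, quantity, description) and explicit NOT NULL columns excluded).
reviews: 2 nullable (review_id, description — PK (price, currency, unit_cost) and explicit NOT NULL columns excluded).
Total: 2 + 2 + 4 + 3 + 2 = 13.

13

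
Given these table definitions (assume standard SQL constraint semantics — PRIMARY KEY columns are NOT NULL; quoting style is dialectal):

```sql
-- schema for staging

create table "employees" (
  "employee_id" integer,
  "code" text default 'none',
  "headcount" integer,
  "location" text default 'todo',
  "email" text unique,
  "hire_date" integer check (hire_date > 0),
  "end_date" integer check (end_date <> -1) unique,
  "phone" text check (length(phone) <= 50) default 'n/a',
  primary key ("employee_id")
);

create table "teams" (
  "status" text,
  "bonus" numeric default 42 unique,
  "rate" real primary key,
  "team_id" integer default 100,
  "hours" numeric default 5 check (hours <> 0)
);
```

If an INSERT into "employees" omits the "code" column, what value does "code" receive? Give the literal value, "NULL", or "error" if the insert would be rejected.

code has an explicit DEFAULT 'none'.
When the column is omitted from an INSERT, that default is used.

'none'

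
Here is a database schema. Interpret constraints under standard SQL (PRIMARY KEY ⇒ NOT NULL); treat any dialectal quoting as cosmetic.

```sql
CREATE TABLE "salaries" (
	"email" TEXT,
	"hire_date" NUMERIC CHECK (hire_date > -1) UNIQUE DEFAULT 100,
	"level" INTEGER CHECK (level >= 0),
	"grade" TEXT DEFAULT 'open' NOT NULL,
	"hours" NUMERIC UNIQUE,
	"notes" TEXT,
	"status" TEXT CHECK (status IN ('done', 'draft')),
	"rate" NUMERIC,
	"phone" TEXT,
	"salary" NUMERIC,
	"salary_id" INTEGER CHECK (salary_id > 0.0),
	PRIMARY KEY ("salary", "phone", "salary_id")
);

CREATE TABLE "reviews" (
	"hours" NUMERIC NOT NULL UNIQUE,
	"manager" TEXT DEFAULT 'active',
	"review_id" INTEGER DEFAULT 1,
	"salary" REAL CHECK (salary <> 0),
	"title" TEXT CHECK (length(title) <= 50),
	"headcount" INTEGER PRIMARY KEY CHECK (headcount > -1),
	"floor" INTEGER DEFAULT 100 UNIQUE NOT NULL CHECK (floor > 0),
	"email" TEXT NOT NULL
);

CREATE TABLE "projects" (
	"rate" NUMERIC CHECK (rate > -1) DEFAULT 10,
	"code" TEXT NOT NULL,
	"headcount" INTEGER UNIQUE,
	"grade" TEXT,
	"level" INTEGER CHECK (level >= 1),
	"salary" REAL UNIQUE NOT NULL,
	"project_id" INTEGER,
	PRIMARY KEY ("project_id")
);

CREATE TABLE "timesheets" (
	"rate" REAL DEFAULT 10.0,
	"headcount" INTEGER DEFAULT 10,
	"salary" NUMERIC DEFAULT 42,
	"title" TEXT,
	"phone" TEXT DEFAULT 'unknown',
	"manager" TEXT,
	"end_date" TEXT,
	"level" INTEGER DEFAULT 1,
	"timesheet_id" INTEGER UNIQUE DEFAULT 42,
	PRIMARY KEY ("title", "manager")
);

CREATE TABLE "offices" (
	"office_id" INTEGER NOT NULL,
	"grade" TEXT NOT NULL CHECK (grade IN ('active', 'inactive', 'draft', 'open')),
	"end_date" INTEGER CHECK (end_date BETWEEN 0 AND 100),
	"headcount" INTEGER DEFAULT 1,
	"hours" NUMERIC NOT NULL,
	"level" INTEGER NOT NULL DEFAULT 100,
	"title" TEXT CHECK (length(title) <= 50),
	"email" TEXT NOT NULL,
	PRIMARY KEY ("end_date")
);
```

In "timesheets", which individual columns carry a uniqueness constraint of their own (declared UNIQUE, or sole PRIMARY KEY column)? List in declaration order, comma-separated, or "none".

timesheet_id

- rate: no UNIQUE or single-column PK constraint.
- headcount: no UNIQUE or single-column PK constraint.
- salary: no UNIQUE or single-column PK constraint.
- title: part of a composite PRIMARY KEY — only the tuple is unique, not this column on its own.
- phone: no UNIQUE or single-column PK constraint.
- manager: part of a composite PRIMARY KEY — only the tuple is unique, not this column on its own.
- end_date: no UNIQUE or single-column PK constraint.
- level: no UNIQUE or single-column PK constraint.
- timesheet_id: declared UNIQUE → unique.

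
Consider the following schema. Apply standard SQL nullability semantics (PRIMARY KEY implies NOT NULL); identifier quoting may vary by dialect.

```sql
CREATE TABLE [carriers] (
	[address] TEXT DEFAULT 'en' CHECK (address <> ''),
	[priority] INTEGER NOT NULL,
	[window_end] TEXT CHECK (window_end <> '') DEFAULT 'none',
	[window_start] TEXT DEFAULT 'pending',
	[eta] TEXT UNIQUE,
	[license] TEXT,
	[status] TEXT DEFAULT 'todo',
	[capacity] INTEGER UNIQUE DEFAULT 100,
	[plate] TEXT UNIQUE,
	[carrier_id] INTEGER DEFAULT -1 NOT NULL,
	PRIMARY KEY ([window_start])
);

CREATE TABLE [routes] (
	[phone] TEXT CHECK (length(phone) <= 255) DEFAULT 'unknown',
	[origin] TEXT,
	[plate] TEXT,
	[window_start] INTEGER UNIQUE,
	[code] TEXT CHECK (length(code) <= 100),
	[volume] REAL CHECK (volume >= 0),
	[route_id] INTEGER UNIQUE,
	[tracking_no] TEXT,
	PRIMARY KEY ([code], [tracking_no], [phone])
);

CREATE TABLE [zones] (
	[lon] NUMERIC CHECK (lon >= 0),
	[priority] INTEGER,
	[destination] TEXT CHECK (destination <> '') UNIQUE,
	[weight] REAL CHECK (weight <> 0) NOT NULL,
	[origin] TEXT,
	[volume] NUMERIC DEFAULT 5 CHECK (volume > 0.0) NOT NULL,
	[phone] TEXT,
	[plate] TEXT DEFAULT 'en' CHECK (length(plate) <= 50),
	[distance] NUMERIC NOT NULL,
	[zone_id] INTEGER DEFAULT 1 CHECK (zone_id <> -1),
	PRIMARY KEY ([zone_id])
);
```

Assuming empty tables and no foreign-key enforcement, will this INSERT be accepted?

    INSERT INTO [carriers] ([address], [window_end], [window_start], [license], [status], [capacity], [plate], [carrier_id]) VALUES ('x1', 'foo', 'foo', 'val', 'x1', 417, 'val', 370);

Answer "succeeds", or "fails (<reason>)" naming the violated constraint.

fails (NOT NULL on priority)

priority is omitted from the column list and has no DEFAULT, so it would receive NULL.
But priority is declared NOT NULL.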